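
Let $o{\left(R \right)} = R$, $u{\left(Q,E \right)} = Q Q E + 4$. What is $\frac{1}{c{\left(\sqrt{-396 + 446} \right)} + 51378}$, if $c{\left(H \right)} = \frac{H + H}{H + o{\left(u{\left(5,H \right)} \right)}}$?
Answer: $\frac{216969619}{11147481782857} + \frac{5 \sqrt{2}}{11147481782857} \approx 1.9464 \cdot 10^{-5}$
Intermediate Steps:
$u{\left(Q,E \right)} = 4 + E Q^{2}$ ($u{\left(Q,E \right)} = Q^{2} E + 4 = E Q^{2} + 4 = 4 + E Q^{2}$)
$c{\left(H \right)} = \frac{2 H}{4 + 26 H}$ ($c{\left(H \right)} = \frac{H + H}{H + \left(4 + H 5^{2}\right)} = \frac{2 H}{H + \left(4 + H 25\right)} = \frac{2 H}{H + \left(4 + 25 H\right)} = \frac{2 H}{4 + 26 H}$)
$\frac{1}{c{\left(\sqrt{-396 + 446} \right)} + 51378} = \frac{1}{\frac{\sqrt{-396 + 446}}{2 + 13 \sqrt{-396 + 446}} + 51378} = \frac{1}{\frac{\sqrt{50}}{2 + 13 \sqrt{50}} + 51378} = \frac{1}{\frac{5 \sqrt{2}}{2 + 13 \cdot 5 \sqrt{2}} + 51378} = \frac{1}{\frac{5 \sqrt{2}}{2 + 65 \sqrt{2}} + 51378} = \frac{1}{51378 + \frac{5 \sqrt{2}}{2 + 65 \sqrt{2}}}$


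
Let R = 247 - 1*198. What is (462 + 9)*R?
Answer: 23079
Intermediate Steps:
R = 49 (R = 247 - 198 = 49)
(462 + 9)*R = (462 + 9)*49 = 471*49 = 23079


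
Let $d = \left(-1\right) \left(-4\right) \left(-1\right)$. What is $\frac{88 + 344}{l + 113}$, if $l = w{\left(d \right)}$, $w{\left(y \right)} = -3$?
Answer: $\frac{216}{55} \approx 3.9273$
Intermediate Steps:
$d = -4$ ($d = 4 \left(-1\right) = -4$)
$l = -3$
$\frac{88 + 344}{l + 113} = \frac{88 + 344}{-3 + 113} = \frac{432}{110} = 432 \cdot \frac{1}{110} = \frac{216}{55}$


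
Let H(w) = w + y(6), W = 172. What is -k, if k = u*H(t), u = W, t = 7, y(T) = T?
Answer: -2236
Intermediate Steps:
u = 172
H(w) = 6 + w (H(w) = w + 6 = 6 + w)
k = 2236 (k = 172*(6 + 7) = 172*13 = 2236)
-k = -1*2236 = -2236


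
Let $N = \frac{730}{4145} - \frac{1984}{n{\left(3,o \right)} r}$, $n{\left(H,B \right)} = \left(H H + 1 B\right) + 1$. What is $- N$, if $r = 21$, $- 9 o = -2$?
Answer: $\frac{1210046}{133469} \approx 9.0661$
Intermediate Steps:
$o = \frac{2}{9}$ ($o = \left(- \frac{1}{9}\right) \left(-2\right) = \frac{2}{9} \approx 0.22222$)
$n{\left(H,B \right)} = 1 + B + H^{2}$ ($n{\left(H,B \right)} = \left(H^{2} + B\right) + 1 = \left(B + H^{2}\right) + 1 = 1 + B + H^{2}$)
$N = - \frac{1210046}{133469}$ ($N = \frac{730}{4145} - \frac{1984}{\left(1 + \frac{2}{9} + 3^{2}\right) 21} = 730 \cdot \frac{1}{4145} - \frac{1984}{\left(1 + \frac{2}{9} + 9\right) 21} = \frac{146}{829} - \frac{1984}{\frac{92}{9} \cdot 21} = \frac{146}{829} - \frac{1984}{\frac{644}{3}} = \frac{146}{829} - \frac{1488}{161} = - \frac{1210046}{133469} \approx -9.0661$)
$- N = \left(-1\right) \left(- \frac{1210046}{133469}\right) = \frac{1210046}{133469}$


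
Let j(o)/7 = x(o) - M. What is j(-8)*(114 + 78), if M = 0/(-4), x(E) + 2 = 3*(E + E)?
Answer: -67200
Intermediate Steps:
x(E) = -2 + 6*E (x(E) = -2 + 3*(E + E) = -2 + 3*(2*E) = -2 + 6*E)
M = 0 (M = 0*(-¼) = 0)
j(o) = -14 + 42*o (j(o) = 7*((-2 + 6*o) - 1*0) = 7*((-2 + 6*o) + 0) = 7*(-2 + 6*o) = -14 + 42*o)
j(-8)*(114 + 78) = (-14 + 42*(-8))*(114 + 78) = (-14 - 336)*192 = -350*192 = -67200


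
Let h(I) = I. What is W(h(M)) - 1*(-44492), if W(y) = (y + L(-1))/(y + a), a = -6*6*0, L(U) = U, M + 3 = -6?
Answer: 400438/9 ≈ 44493.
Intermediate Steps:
M = -9 (M = -3 - 6 = -9)
a = 0 (a = -36*0 = 0)
W(y) = (-1 + y)/y (W(y) = (y - 1)/(y + 0) = (-1 + y)/y)
W(h(M)) - 1*(-44492) = (-1 - 9)/(-9) - 1*(-44492) = -1/9*(-10) + 44492 = 10/9 + 44492 = 400438/9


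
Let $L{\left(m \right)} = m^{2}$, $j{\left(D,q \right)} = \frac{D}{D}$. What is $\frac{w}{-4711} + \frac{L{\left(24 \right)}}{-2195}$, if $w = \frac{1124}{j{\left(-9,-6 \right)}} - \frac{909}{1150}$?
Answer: $- \frac{1191165629}{2378348350} \approx -0.50084$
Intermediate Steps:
$j{\left(D,q \right)} = 1$
$w = \frac{1291691}{1150}$ ($w = \frac{1124}{1} - \frac{909}{1150} = 1124 \cdot 1 - \frac{909}{1150} = 1124 - \frac{909}{1150} = \frac{1291691}{1150} \approx 1123.2$)
$\frac{w}{-4711} + \frac{L{\left(24 \right)}}{-2195} = \frac{1291691}{1150 \left(-4711\right)} + \frac{24^{2}}{-2195} = \frac{1291691}{1150} \left(- \frac{1}{4711}\right) + 576 \left(- \frac{1}{2195}\right) = - \frac{1291691}{5417650} - \frac{576}{2195} = - \frac{1191165629}{2378348350}$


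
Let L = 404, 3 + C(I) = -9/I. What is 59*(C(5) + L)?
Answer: 117764/5 ≈ 23553.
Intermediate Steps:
C(I) = -3 - 9/I
59*(C(5) + L) = 59*((-3 - 9/5) + 404) = 59*(-24/5 + 404) = 59*(1996/5) = 117764/5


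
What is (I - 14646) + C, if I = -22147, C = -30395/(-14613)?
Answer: -537625714/14613 ≈ -36791.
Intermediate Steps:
C = 30395/14613 (C = -30395*(-1/14613) = 30395/14613 ≈ 2.0800)
(I - 14646) + C = (-22147 - 14646) + 30395/14613 = -36793 + 30395/14613 = -537625714/14613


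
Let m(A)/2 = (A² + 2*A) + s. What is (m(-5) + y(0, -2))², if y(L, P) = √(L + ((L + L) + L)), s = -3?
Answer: 576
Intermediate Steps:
y(L, P) = 2*√L (y(L, P) = √(L + (2*L + L)) = √(L + 3*L) = √(4*L) = 2*√L)
m(A) = -6 + 2*A² + 4*A (m(A) = 2*((A² + 2*A) - 3) = 2*(-3 + A² + 2*A) = -6 + 2*A² + 4*A)
(m(-5) + y(0, -2))² = ((-6 + 2*(-5)² + 4*(-5)) + 2*√0)² = ((-6 + 2*25 - 20) + 2*0)² = ((-6 + 50 - 20) + 0)² = (24 + 0)² = 24² = 576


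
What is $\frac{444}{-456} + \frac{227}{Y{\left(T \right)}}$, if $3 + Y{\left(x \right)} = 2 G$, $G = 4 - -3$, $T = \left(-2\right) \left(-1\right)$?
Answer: $\frac{8219}{418} \approx 19.663$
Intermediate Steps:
$T = 2$
$G = 7$ ($G = 4 + 3 = 7$)
$Y{\left(x \right)} = 11$ ($Y{\left(x \right)} = -3 + 2 \cdot 7 = -3 + 14 = 11$)
$\frac{444}{-456} + \frac{227}{Y{\left(T \right)}} = \frac{444}{-456} + \frac{227}{11} = 444 \left(- \frac{1}{456}\right) + 227 \cdot \frac{1}{11} = - \frac{37}{38} + \frac{227}{11} = \frac{8219}{418}$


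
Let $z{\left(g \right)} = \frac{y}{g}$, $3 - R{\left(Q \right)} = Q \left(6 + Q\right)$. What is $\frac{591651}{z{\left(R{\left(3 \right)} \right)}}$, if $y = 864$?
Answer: $- \frac{65739}{4} \approx -16435.0$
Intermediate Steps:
$R{\left(Q \right)} = 3 - Q \left(6 + Q\right)$
$z{\left(g \right)} = \frac{864}{g}$
$\frac{591651}{z{\left(R{\left(3 \right)} \right)}} = \frac{591651}{864 \frac{1}{3 - 3^{2} - 18}} = \frac{591651}{864 \frac{1}{3 - 9 - 18}} = \frac{591651}{864 \frac{1}{-24}} = \frac{591651}{864 \left(- \frac{1}{24}\right)} = \frac{591651}{-36} = 591651 \left(- \frac{1}{36}\right) = - \frac{65739}{4}$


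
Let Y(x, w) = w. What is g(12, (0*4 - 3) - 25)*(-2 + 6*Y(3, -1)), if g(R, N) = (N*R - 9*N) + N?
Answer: 896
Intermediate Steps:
g(R, N) = -8*N + N*R (g(R, N) = (-9*N + N*R) + N = -8*N + N*R)
g(12, (0*4 - 3) - 25)*(-2 + 6*Y(3, -1)) = (((0*4 - 3) - 25)*(-8 + 12))*(-2 + 6*(-1)) = (((0 - 3) - 25)*4)*(-2 - 6) = ((-3 - 25)*4)*(-8) = -28*4*(-8) = -112*(-8) = 896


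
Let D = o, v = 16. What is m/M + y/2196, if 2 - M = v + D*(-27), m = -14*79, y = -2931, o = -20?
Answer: 134167/202764 ≈ 0.66169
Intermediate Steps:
D = -20
m = -1106
M = -554 (M = 2 - (16 - 20*(-27)) = 2 - (16 + 540) = 2 - 1*556 = 2 - 556 = -554)
m/M + y/2196 = -1106/(-554) - 2931/2196 = -1106*(-1/554) - 2931*1/2196 = 553/277 - 977/732 = 134167/202764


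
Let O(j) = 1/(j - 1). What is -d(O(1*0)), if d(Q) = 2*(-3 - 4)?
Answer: 14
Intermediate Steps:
O(j) = 1/(-1 + j)
d(Q) = -14 (d(Q) = 2*(-7) = -14)
-d(O(1*0)) = -1*(-14) = 14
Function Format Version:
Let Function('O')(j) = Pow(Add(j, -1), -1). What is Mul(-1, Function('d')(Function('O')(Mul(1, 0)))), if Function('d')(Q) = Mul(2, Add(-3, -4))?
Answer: 14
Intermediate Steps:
Function('O')(j) = Pow(Add(-1, j), -1)
Function('d')(Q) = -14 (Function('d')(Q) = Mul(2, -7) = -14)
Mul(-1, Function('d')(Function('O')(Mul(1, 0)))) = Mul(-1, -14) = 14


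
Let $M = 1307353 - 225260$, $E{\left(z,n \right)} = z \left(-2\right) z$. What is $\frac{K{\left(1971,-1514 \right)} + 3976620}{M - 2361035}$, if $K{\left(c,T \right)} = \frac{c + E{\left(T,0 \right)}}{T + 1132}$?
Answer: $- \frac{1523651261}{488555844} \approx -3.1187$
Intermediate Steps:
$E{\left(z,n \right)} = - 2 z^{2}$ ($E{\left(z,n \right)} = - 2 z z = - 2 z^{2}$)
$K{\left(c,T \right)} = \frac{c - 2 T^{2}}{1132 + T}$ ($K{\left(c,T \right)} = \frac{c - 2 T^{2}}{T + 1132} = \frac{c - 2 T^{2}}{1132 + T}$)
$M = 1082093$ ($M = 1307353 - 225260 = 1082093$)
$\frac{K{\left(1971,-1514 \right)} + 3976620}{M - 2361035} = \frac{\frac{1971 - 2 \left(-1514\right)^{2}}{1132 - 1514} + 3976620}{1082093 - 2361035} = \frac{\frac{1971 - 4584392}{-382} + 3976620}{-1278942} = \left(- \frac{1971 - 4584392}{382} + 3976620\right) \left(- \frac{1}{1278942}\right) = \left(\left(- \frac{1}{382}\right) \left(-4582421\right) + 3976620\right) \left(- \frac{1}{1278942}\right) = \left(\frac{4582421}{382} + 3976620\right) \left(- \frac{1}{1278942}\right) = \frac{1523651261}{382} \left(- \frac{1}{1278942}\right) = - \frac{1523651261}{488555844}$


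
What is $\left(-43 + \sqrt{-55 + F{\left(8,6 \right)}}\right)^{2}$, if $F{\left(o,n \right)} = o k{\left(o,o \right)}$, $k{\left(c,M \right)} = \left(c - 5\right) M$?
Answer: $\left(43 - \sqrt{137}\right)^{2} \approx 979.4$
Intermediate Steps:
$k{\left(c,M \right)} = M \left(-5 + c\right)$ ($k{\left(c,M \right)} = \left(-5 + c\right) M = M \left(-5 + c\right)$)
$F{\left(o,n \right)} = o^{2} \left(-5 + o\right)$ ($F{\left(o,n \right)} = o o \left(-5 + o\right) = o^{2} \left(-5 + o\right)$)
$\left(-43 + \sqrt{-55 + F{\left(8,6 \right)}}\right)^{2} = \left(-43 + \sqrt{-55 + 8^{2} \left(-5 + 8\right)}\right)^{2} = \left(-43 + \sqrt{-55 + 64 \cdot 3}\right)^{2} = \left(-43 + \sqrt{-55 + 192}\right)^{2} = \left(-43 + \sqrt{137}\right)^{2}$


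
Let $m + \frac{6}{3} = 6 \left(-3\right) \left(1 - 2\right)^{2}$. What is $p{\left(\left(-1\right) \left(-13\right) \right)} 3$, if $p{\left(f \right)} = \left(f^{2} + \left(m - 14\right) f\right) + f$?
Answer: $-780$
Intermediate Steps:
$m = -20$ ($m = -2 + 6 \left(-3\right) \left(1 - 2\right)^{2} = -2 - 18 \left(-1\right)^{2} = -2 - 18 = -20$)
$p{\left(f \right)} = f^{2} - 33 f$ ($p{\left(f \right)} = \left(f^{2} + \left(-20 - 14\right) f\right) + f = \left(f^{2} - 34 f\right) + f = f^{2} - 33 f$)
$p{\left(\left(-1\right) \left(-13\right) \right)} 3 = \left(-1\right) \left(-13\right) \left(-33 - -13\right) 3 = 13 \left(-33 + 13\right) 3 = 13 \left(-20\right) 3 = \left(-260\right) 3 = -780$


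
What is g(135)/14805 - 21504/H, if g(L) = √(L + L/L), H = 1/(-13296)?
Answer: 285917184 + 2*√34/14805 ≈ 2.8592e+8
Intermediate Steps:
H = -1/13296 ≈ -7.5211e-5
g(L) = √(1 + L) (g(L) = √(L + 1) = √(1 + L))
g(135)/14805 - 21504/H = √(1 + 135)/14805 - 21504/(-1/13296) = √136*(1/14805) - 21504*(-13296) = (2*√34)*(1/14805) + 285917184 = 2*√34/14805 + 285917184 = 285917184 + 2*√34/14805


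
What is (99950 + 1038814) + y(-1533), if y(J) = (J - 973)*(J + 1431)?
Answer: 1394376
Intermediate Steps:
y(J) = (-973 + J)*(1431 + J)
(99950 + 1038814) + y(-1533) = (99950 + 1038814) + (-1392363 + (-1533)**2 + 458*(-1533)) = 1138764 + (-1392363 + 2350089 - 702114) = 1138764 + 255612 = 1394376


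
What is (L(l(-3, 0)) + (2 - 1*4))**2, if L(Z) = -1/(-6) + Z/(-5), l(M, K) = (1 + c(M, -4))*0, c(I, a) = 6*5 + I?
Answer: 121/36 ≈ 3.3611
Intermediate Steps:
c(I, a) = 30 + I
l(M, K) = 0 (l(M, K) = (1 + (30 + M))*0 = (31 + M)*0 = 0)
L(Z) = 1/6 - Z/5 (L(Z) = -1*(-1/6) + Z*(-1/5) = 1/6 - Z/5)
(L(l(-3, 0)) + (2 - 1*4))**2 = ((1/6 - 1/5*0) + (2 - 1*4))**2 = ((1/6 + 0) + (2 - 4))**2 = (1/6 - 2)**2 = (-11/6)**2 = 121/36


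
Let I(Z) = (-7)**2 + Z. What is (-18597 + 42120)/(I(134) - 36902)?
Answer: -23523/36719 ≈ -0.64062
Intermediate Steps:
I(Z) = 49 + Z
(-18597 + 42120)/(I(134) - 36902) = (-18597 + 42120)/((49 + 134) - 36902) = 23523/(183 - 36902) = 23523/(-36719) = 23523*(-1/36719) = -23523/36719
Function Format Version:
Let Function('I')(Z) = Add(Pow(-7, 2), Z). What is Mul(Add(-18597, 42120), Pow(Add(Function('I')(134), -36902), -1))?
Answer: Rational(-23523, 36719) ≈ -0.64062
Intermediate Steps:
Function('I')(Z) = Add(49, Z)
Mul(Add(-18597, 42120), Pow(Add(Function('I')(134), -36902), -1)) = Mul(Add(-18597, 42120), Pow(Add(Add(49, 134), -36902), -1)) = Mul(23523, Pow(Add(183, -36902), -1)) = Mul(23523, Pow(-36719, -1)) = Mul(23523, Rational(-1, 36719)) = Rational(-23523, 36719)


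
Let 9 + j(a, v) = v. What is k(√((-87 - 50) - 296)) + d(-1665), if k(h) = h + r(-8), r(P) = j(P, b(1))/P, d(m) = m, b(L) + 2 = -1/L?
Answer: -3327/2 + I*√433 ≈ -1663.5 + 20.809*I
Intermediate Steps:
b(L) = -2 - 1/L
j(a, v) = -9 + v
r(P) = -12/P (r(P) = (-9 + (-2 - 1/1))/P = (-9 + (-2 - 1*1))/P = (-9 + (-2 - 1))/P = (-9 - 3)/P = -12/P)
k(h) = 3/2 + h (k(h) = h - 12/(-8) = h - 12*(-⅛) = h + 3/2 = 3/2 + h)
k(√((-87 - 50) - 296)) + d(-1665) = (3/2 + √((-87 - 50) - 296)) - 1665 = (3/2 + √(-137 - 296)) - 1665 = (3/2 + √(-433)) - 1665 = (3/2 + I*√433) - 1665 = -3327/2 + I*√433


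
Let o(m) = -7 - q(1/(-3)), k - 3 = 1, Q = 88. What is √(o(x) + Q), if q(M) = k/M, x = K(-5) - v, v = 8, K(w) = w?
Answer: √93 ≈ 9.6436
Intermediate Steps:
k = 4 (k = 3 + 1 = 4)
x = -13 (x = -5 - 1*8 = -5 - 8 = -13)
q(M) = 4/M
o(m) = 5 (o(m) = -7 - 4/(1/(-3)) = -7 - 4/(-⅓) = -7 - 4*(-3) = -7 - 1*(-12) = -7 + 12 = 5)
√(o(x) + Q) = √(5 + 88) = √93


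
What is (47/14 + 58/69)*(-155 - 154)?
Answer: -417665/322 ≈ -1297.1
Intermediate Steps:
(47/14 + 58/69)*(-155 - 154) = (47*(1/14) + 58*(1/69))*(-309) = (47/14 + 58/69)*(-309) = (4055/966)*(-309) = -417665/322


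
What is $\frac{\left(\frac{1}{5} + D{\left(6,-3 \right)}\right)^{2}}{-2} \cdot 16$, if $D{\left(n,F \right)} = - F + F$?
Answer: $- \frac{8}{25} \approx -0.32$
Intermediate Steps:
$D{\left(n,F \right)} = 0$
$\frac{\left(\frac{1}{5} + D{\left(6,-3 \right)}\right)^{2}}{-2} \cdot 16 = \frac{\left(\frac{1}{5} + 0\right)^{2}}{-2} \cdot 16 = - \frac{\left(\frac{1}{5} + 0\right)^{2}}{2} \cdot 16 = - \frac{1}{2 \cdot 25} \cdot 16 = \left(- \frac{1}{2}\right) \frac{1}{25} \cdot 16 = \left(- \frac{1}{50}\right) 16 = - \frac{8}{25}$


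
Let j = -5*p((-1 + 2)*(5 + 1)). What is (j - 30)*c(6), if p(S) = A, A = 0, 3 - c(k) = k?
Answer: 90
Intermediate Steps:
c(k) = 3 - k
p(S) = 0
j = 0 (j = -5*0 = 0)
(j - 30)*c(6) = (0 - 30)*(3 - 1*6) = -30*(3 - 6) = -30*(-3) = 90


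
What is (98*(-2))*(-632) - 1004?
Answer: 122868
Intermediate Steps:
(98*(-2))*(-632) - 1004 = -196*(-632) - 1004 = 123872 - 1004 = 122868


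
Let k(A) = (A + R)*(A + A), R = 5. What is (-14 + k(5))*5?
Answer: 430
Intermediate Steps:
k(A) = 2*A*(5 + A) (k(A) = (A + 5)*(A + A) = (5 + A)*(2*A) = 2*A*(5 + A))
(-14 + k(5))*5 = (-14 + 2*5*(5 + 5))*5 = (-14 + 2*5*10)*5 = (-14 + 100)*5 = 86*5 = 430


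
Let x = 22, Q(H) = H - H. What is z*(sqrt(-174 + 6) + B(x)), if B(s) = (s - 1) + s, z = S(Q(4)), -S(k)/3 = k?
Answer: 0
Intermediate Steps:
Q(H) = 0
S(k) = -3*k
z = 0 (z = -3*0 = 0)
B(s) = -1 + 2*s (B(s) = (-1 + s) + s = -1 + 2*s)
z*(sqrt(-174 + 6) + B(x)) = 0*(sqrt(-174 + 6) + (-1 + 2*22)) = 0*(sqrt(-168) + (-1 + 44)) = 0*(2*I*sqrt(42) + 43) = 0*(43 + 2*I*sqrt(42)) = 0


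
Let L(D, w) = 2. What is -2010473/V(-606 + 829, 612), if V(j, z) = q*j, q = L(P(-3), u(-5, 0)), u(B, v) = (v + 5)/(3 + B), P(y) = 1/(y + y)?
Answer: -2010473/446 ≈ -4507.8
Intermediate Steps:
P(y) = 1/(2*y)
u(B, v) = (5 + v)/(3 + B)
q = 2
V(j, z) = 2*j
-2010473/V(-606 + 829, 612) = -2010473*1/(2*(-606 + 829)) = -2010473/(2*223) = -2010473/446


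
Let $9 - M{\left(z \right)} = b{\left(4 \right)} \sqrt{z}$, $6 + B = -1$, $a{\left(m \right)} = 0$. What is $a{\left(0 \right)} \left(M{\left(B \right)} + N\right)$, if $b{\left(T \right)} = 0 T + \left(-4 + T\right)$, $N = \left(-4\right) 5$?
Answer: $0$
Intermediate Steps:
$N = -20$
$b{\left(T \right)} = -4 + T$ ($b{\left(T \right)} = 0 + \left(-4 + T\right) = -4 + T$)
$B = -7$ ($B = -6 - 1 = -7$)
$M{\left(z \right)} = 9$ ($M{\left(z \right)} = 9 - \left(-4 + 4\right) \sqrt{z} = 9 - 0 \sqrt{z} = 9 - 0 = 9 + 0 = 9$)
$a{\left(0 \right)} \left(M{\left(B \right)} + N\right) = 0 \left(9 - 20\right) = 0 \left(-11\right) = 0$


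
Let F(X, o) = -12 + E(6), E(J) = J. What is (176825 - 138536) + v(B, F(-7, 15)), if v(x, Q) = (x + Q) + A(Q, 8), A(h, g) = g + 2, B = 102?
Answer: 38395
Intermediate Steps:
A(h, g) = 2 + g
F(X, o) = -6 (F(X, o) = -12 + 6 = -6)
v(x, Q) = 10 + Q + x (v(x, Q) = (x + Q) + (2 + 8) = (Q + x) + 10 = 10 + Q + x)
(176825 - 138536) + v(B, F(-7, 15)) = (176825 - 138536) + (10 - 6 + 102) = 38289 + 106 = 38395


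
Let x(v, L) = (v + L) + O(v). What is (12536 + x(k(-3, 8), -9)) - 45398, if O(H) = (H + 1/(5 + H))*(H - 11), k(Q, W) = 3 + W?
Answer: -32860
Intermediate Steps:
O(H) = (-11 + H)*(H + 1/(5 + H)) (O(H) = (H + 1/(5 + H))*(-11 + H) = (-11 + H)*(H + 1/(5 + H)))
x(v, L) = L + v + (-11 + v**3 - 54*v - 6*v**2)/(5 + v) (x(v, L) = (v + L) + (-11 + v**3 - 54*v - 6*v**2)/(5 + v) = (L + v) + (-11 + v**3 - 54*v - 6*v**2)/(5 + v) = L + v + (-11 + v**3 - 54*v - 6*v**2)/(5 + v))
(12536 + x(k(-3, 8), -9)) - 45398 = (12536 + (-11 + (3 + 8)**3 - 54*(3 + 8) - 6*(3 + 8)**2 + (5 + (3 + 8))*(-9 + (3 + 8)))/(5 + (3 + 8))) - 45398 = (12536 + (-11 + 11**3 - 54*11 - 6*11**2 + (5 + 11)*(-9 + 11))/(5 + 11)) - 45398 = (12536 + (-11 + 1331 - 594 - 6*121 + 16*2)/16) - 45398 = (12536 + (-11 + 1331 - 594 - 726 + 32)/16) - 45398 = (12536 + (1/16)*32) - 45398 = (12536 + 2) - 45398 = 12538 - 45398 = -32860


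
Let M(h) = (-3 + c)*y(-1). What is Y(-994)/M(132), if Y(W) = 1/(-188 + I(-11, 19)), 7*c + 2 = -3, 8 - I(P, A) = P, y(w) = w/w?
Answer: 7/4394 ≈ 0.0015931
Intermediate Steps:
y(w) = 1
I(P, A) = 8 - P
c = -5/7 (c = -2/7 + (1/7)*(-3) = -2/7 - 3/7 = -5/7 ≈ -0.71429)
M(h) = -26/7 (M(h) = (-3 - 5/7)*1 = -26/7*1 = -26/7)
Y(W) = -1/169 (Y(W) = 1/(-188 + (8 - 1*(-11))) = 1/(-188 + (8 + 11)) = 1/(-188 + 19) = 1/(-169) = -1/169)
Y(-994)/M(132) = -1/(169*(-26/7)) = -1/169*(-7/26) = 7/4394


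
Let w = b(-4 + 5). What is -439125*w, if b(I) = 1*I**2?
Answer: -439125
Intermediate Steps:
b(I) = I**2
w = 1 (w = (-4 + 5)**2 = 1**2 = 1)
-439125*w = -439125*1 = -439125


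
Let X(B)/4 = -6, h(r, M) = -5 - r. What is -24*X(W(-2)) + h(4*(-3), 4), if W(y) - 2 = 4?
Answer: 583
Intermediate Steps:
W(y) = 6 (W(y) = 2 + 4 = 6)
X(B) = -24 (X(B) = 4*(-6) = -24)
-24*X(W(-2)) + h(4*(-3), 4) = -24*(-24) + (-5 - 4*(-3)) = 576 + (-5 - 1*(-12)) = 576 + (-5 + 12) = 576 + 7 = 583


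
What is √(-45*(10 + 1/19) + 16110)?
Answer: 3*√628045/19 ≈ 125.13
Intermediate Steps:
√(-45*(10 + 1/19) + 16110) = √(-45*191/19 + 16110) = √(-8595/19 + 16110) = √(297495/19) = 3*√628045/19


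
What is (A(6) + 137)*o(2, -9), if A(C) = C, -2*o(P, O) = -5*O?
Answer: -6435/2 ≈ -3217.5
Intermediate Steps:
o(P, O) = 5*O/2 (o(P, O) = -(-5)*O/2 = 5*O/2)
(A(6) + 137)*o(2, -9) = (6 + 137)*((5/2)*(-9)) = 143*(-45/2) = -6435/2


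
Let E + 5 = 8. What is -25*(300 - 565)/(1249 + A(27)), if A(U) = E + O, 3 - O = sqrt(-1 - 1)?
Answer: 8314375/1575027 + 6625*I*sqrt(2)/1575027 ≈ 5.2789 + 0.0059486*I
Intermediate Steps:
E = 3 (E = -5 + 8 = 3)
O = 3 - I*sqrt(2) (O = 3 - sqrt(-1 - 1) = 3 - sqrt(-2) = 3 - I*sqrt(2) ≈ 3.0 - 1.4142*I)
A(U) = 6 - I*sqrt(2) (A(U) = 3 + (3 - I*sqrt(2)) = 6 - I*sqrt(2))
-25*(300 - 565)/(1249 + A(27)) = -25*(300 - 565)/(1249 + (6 - I*sqrt(2))) = -(-6625)/(1255 - I*sqrt(2)) = 6625/(1255 - I*sqrt(2))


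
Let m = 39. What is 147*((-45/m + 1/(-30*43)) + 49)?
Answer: 39315983/5590 ≈ 7033.3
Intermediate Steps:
147*((-45/m + 1/(-30*43)) + 49) = 147*((-45/39 + 1/(-30*43)) + 49) = 147*((-45*1/39 - 1/30*1/43) + 49) = 147*((-15/13 - 1/1290) + 49) = 147*(-19363/16770 + 49) = 147*(802367/16770) = 39315983/5590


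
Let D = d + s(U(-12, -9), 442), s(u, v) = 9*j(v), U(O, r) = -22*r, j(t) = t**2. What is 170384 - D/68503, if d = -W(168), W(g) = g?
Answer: 11670057044/68503 ≈ 1.7036e+5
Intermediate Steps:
d = -168 (d = -1*168 = -168)
s(u, v) = 9*v**2
D = 1758108 (D = -168 + 9*442**2 = -168 + 9*195364 = -168 + 1758276 = 1758108)
170384 - D/68503 = 170384 - 1758108/68503 = 11670057044/68503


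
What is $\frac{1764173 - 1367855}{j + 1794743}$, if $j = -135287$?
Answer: $\frac{66053}{276576} \approx 0.23882$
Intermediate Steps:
$\frac{1764173 - 1367855}{j + 1794743} = \frac{1764173 - 1367855}{-135287 + 1794743} = \frac{396318}{1659456} = 396318 \cdot \frac{1}{1659456} = \frac{66053}{276576}$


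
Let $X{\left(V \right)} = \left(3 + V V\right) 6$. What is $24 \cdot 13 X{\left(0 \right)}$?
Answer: $5616$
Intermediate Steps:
$X{\left(V \right)} = 18 + 6 V^{2}$ ($X{\left(V \right)} = \left(3 + V^{2}\right) 6 = 18 + 6 V^{2}$)
$24 \cdot 13 X{\left(0 \right)} = 24 \cdot 13 \left(18 + 6 \cdot 0^{2}\right) = 312 \left(18 + 6 \cdot 0\right) = 312 \left(18 + 0\right) = 312 \cdot 18 = 5616$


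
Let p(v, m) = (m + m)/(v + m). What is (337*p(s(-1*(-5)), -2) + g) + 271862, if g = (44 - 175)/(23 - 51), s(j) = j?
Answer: 22799057/84 ≈ 2.7142e+5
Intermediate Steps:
p(v, m) = 2*m/(m + v) (p(v, m) = (2*m)/(m + v) = 2*m/(m + v))
g = 131/28 (g = -131/(-28) = -131*(-1/28) = 131/28 ≈ 4.6786)
(337*p(s(-1*(-5)), -2) + g) + 271862 = (337*(2*(-2)/(-2 - 1*(-5))) + 131/28) + 271862 = (337*(2*(-2)/(-2 + 5)) + 131/28) + 271862 = (337*(2*(-2)/3) + 131/28) + 271862 = (337*(2*(-2)*(1/3)) + 131/28) + 271862 = (337*(-4/3) + 131/28) + 271862 = (-1348/3 + 131/28) + 271862 = -37351/84 + 271862 = 22799057/84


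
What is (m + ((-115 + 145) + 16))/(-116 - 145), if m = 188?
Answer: -26/29 ≈ -0.89655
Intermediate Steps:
(m + ((-115 + 145) + 16))/(-116 - 145) = (188 + ((-115 + 145) + 16))/(-116 - 145) = (188 + (30 + 16))/(-261) = (188 + 46)*(-1/261) = 234*(-1/261) = -26/29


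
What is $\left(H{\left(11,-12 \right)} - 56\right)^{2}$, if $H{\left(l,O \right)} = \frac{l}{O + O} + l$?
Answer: $\frac{1190281}{576} \approx 2066.5$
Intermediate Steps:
$H{\left(l,O \right)} = l + \frac{l}{2 O}$ ($H{\left(l,O \right)} = \frac{l}{2 O} + l = l + \frac{l}{2 O}$)
$\left(H{\left(11,-12 \right)} - 56\right)^{2} = \left(\left(11 + \frac{1}{2} \cdot 11 \frac{1}{-12}\right) - 56\right)^{2} = \left(\left(11 + \frac{1}{2} \cdot 11 \left(- \frac{1}{12}\right)\right) - 56\right)^{2} = \left(\left(11 - \frac{11}{24}\right) - 56\right)^{2} = \left(\frac{253}{24} - 56\right)^{2} = \left(- \frac{1091}{24}\right)^{2} = \frac{1190281}{576}$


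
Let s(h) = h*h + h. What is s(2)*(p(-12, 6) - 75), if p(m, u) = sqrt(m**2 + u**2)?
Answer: -450 + 36*sqrt(5) ≈ -369.50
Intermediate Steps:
s(h) = h + h**2 (s(h) = h**2 + h = h + h**2)
s(2)*(p(-12, 6) - 75) = (2*(1 + 2))*(sqrt((-12)**2 + 6**2) - 75) = (2*3)*(sqrt(144 + 36) - 75) = 6*(sqrt(180) - 75) = 6*(6*sqrt(5) - 75) = 6*(-75 + 6*sqrt(5)) = -450 + 36*sqrt(5)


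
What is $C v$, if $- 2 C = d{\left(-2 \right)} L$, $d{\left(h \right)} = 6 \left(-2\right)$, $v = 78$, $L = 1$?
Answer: $468$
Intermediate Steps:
$d{\left(h \right)} = -12$
$C = 6$ ($C = - \frac{\left(-12\right) 1}{2} = \left(- \frac{1}{2}\right) \left(-12\right) = 6$)
$C v = 6 \cdot 78 = 468$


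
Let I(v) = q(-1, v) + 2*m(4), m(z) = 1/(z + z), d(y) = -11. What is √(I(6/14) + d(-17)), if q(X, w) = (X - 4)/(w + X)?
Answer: I*√2 ≈ 1.4142*I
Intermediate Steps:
q(X, w) = (-4 + X)/(X + w)
m(z) = 1/(2*z)
I(v) = ¼ - 5/(-1 + v) (I(v) = (-4 - 1)/(-1 + v) + 2*((½)/4) = -5/(-1 + v) + 2*((½)*(¼)) = -5/(-1 + v) + 2*(⅛) = -5/(-1 + v) + ¼ = ¼ - 5/(-1 + v))
√(I(6/14) + d(-17)) = √((-21 + 6/14)/(4*(-1 + 6/14)) - 11) = √((-21 + 6*(1/14))/(4*(-1 + 6*(1/14))) - 11) = √((-21 + 3/7)/(4*(-1 + 3/7)) - 11) = √((¼)*(-144/7)/(-4/7) - 11) = √((¼)*(-7/4)*(-144/7) - 11) = √(9 - 11) = √(-2) = I*√2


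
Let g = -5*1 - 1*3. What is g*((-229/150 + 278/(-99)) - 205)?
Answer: 4144828/2475 ≈ 1674.7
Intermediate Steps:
g = -8 (g = -5 - 3 = -8)
g*((-229/150 + 278/(-99)) - 205) = -8*((-229/150 + 278/(-99)) - 205) = -8*((-229*1/150 + 278*(-1/99)) - 205) = -8*((-229/150 - 278/99) - 205) = -8*(-21457/4950 - 205) = -8*(-1036207/4950) = 4144828/2475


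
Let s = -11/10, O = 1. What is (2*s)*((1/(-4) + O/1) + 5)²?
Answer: -5819/80 ≈ -72.738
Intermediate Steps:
s = -11/10 (s = -11*⅒ = -11/10 ≈ -1.1000)
(2*s)*((1/(-4) + O/1) + 5)² = (2*(-11/10))*((1/(-4) + 1/1) + 5)² = -11*((1*(-¼) + 1*1) + 5)²/5 = -11*((-¼ + 1) + 5)²/5 = -11*(¾ + 5)²/5 = -11*(23/4)²/5 = -11/5*529/16 = -5819/80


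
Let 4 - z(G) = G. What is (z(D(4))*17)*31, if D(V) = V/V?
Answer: 1581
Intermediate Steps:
D(V) = 1
z(G) = 4 - G
(z(D(4))*17)*31 = ((4 - 1*1)*17)*31 = ((4 - 1)*17)*31 = (3*17)*31 = 51*31 = 1581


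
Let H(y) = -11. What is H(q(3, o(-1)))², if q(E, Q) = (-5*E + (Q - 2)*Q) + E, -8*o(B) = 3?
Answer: 121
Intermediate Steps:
o(B) = -3/8 (o(B) = -⅛*3 = -3/8)
q(E, Q) = -4*E + Q*(-2 + Q) (q(E, Q) = (-5*E + (-2 + Q)*Q) + E = (-5*E + Q*(-2 + Q)) + E = -4*E + Q*(-2 + Q))
H(q(3, o(-1)))² = (-11)² = 121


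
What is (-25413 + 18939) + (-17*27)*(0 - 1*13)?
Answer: -507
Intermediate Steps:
(-25413 + 18939) + (-17*27)*(0 - 1*13) = -6474 - 459*(0 - 13) = -6474 - 459*(-13) = -6474 + 5967 = -507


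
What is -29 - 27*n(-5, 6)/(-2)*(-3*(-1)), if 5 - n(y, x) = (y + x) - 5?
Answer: 671/2 ≈ 335.50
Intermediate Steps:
n(y, x) = 10 - x - y (n(y, x) = 5 - ((y + x) - 5) = 5 - ((x + y) - 5) = 5 - (-5 + x + y) = 5 + (5 - x - y) = 10 - x - y)
-29 - 27*n(-5, 6)/(-2)*(-3*(-1)) = -29 - 27*(10 - 1*6 - 1*(-5))/(-2)*(-3*(-1)) = -29 - 27*(10 - 6 + 5)*(-½)*3 = -29 - 27*9*(-½)*3 = -29 - (-243)*3/2 = -29 - 27*(-27/2) = -29 + 729/2 = 671/2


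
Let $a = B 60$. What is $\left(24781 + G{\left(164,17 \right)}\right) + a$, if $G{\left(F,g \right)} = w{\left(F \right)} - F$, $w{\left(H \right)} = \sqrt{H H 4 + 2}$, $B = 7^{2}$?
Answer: $27557 + 3 \sqrt{11954} \approx 27885.0$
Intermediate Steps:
$B = 49$
$a = 2940$ ($a = 49 \cdot 60 = 2940$)
$w{\left(H \right)} = \sqrt{2 + 4 H^{2}}$ ($w{\left(H \right)} = \sqrt{H^{2} \cdot 4 + 2} = \sqrt{4 H^{2} + 2} = \sqrt{2 + 4 H^{2}}$)
$G{\left(F,g \right)} = \sqrt{2 + 4 F^{2}} - F$
$\left(24781 + G{\left(164,17 \right)}\right) + a = \left(24781 + \left(\sqrt{2 + 4 \cdot 164^{2}} - 164\right)\right) + 2940 = \left(24781 - \left(164 - \sqrt{2 + 4 \cdot 26896}\right)\right) + 2940 = \left(24781 - \left(164 - \sqrt{2 + 107584}\right)\right) + 2940 = \left(24781 - \left(164 - \sqrt{107586}\right)\right) + 2940 = \left(24781 - \left(164 - 3 \sqrt{11954}\right)\right) + 2940 = \left(24617 + 3 \sqrt{11954}\right) + 2940 = 27557 + 3 \sqrt{11954}$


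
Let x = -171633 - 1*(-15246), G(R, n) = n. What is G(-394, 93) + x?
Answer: -156294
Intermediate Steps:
x = -156387 (x = -171633 + 15246 = -156387)
G(-394, 93) + x = 93 - 156387 = -156294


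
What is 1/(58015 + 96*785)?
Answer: 1/133375 ≈ 7.4977e-6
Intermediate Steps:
1/(58015 + 96*785) = 1/(58015 + 75360) = 1/133375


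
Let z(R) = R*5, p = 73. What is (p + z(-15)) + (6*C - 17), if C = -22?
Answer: -151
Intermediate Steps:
z(R) = 5*R
(p + z(-15)) + (6*C - 17) = (73 + 5*(-15)) + (6*(-22) - 17) = (73 - 75) + (-132 - 17) = -2 - 149 = -151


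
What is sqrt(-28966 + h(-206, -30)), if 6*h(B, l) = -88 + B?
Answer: I*sqrt(29015) ≈ 170.34*I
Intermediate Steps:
h(B, l) = -44/3 + B/6 (h(B, l) = (-88 + B)/6 = -44/3 + B/6)
sqrt(-28966 + h(-206, -30)) = sqrt(-28966 + (-44/3 + (1/6)*(-206))) = sqrt(-28966 + (-44/3 - 103/3)) = sqrt(-28966 - 49) = sqrt(-29015) = I*sqrt(29015)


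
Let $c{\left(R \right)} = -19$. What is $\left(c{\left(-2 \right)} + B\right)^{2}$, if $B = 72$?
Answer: $2809$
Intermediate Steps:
$\left(c{\left(-2 \right)} + B\right)^{2} = \left(-19 + 72\right)^{2} = 53^{2} = 2809$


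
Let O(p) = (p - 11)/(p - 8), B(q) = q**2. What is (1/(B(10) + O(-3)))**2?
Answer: 121/1240996 ≈ 9.7502e-5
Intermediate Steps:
O(p) = (-11 + p)/(-8 + p)
(1/(B(10) + O(-3)))**2 = (1/(10**2 + (-11 - 3)/(-8 - 3)))**2 = (1/(100 - 14/(-11)))**2 = (1/(100 - 1/11*(-14)))**2 = (1/(100 + 14/11))**2 = (1/(1114/11))**2 = (11/1114)**2 = 121/1240996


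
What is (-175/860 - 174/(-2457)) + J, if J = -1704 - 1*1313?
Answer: -425017445/140868 ≈ -3017.1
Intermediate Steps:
J = -3017 (J = -1704 - 1313 = -3017)
(-175/860 - 174/(-2457)) + J = (-175/860 - 174/(-2457)) - 3017 = (-175*1/860 - 174*(-1/2457)) - 3017 = (-35/172 + 58/819) - 3017 = -18689/140868 - 3017 = -425017445/140868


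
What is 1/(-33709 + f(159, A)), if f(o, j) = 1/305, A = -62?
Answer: -305/10281244 ≈ -2.9666e-5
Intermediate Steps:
f(o, j) = 1/305
1/(-33709 + f(159, A)) = 1/(-33709 + 1/305) = 1/(-10281244/305) = -305/10281244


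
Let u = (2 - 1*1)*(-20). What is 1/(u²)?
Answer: 1/400 ≈ 0.0025000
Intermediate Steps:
u = -20 (u = (2 - 1)*(-20) = 1*(-20) = -20)
1/(u²) = 1/((-20)²) = 1/400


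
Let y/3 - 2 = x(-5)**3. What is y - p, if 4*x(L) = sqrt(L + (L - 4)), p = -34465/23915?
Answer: 35591/4783 - 21*I*sqrt(14)/32 ≈ 7.4411 - 2.4555*I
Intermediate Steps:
p = -6893/4783 (p = -34465*1/23915 = -6893/4783 ≈ -1.4411)
x(L) = sqrt(-4 + 2*L)/4 (x(L) = sqrt(L + (L - 4))/4 = sqrt(L + (-4 + L))/4 = sqrt(-4 + 2*L)/4)
y = 6 - 21*I*sqrt(14)/32 (y = 6 + 3*(sqrt(-4 + 2*(-5))/4)**3 = 6 + 3*(sqrt(-4 - 10)/4)**3 = 6 + 3*(sqrt(-14)/4)**3 = 6 + 3*((I*sqrt(14))/4)**3 = 6 + 3*(I*sqrt(14)/4)**3 = 6 + 3*(-7*I*sqrt(14)/32) = 6 - 21*I*sqrt(14)/32 ≈ 6.0 - 2.4555*I)
y - p = (6 - 21*I*sqrt(14)/32) - 1*(-6893/4783) = (6 - 21*I*sqrt(14)/32) + 6893/4783 = 35591/4783 - 21*I*sqrt(14)/32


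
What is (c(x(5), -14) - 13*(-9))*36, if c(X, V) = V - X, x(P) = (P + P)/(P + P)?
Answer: 3672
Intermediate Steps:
x(P) = 1 (x(P) = (2*P)/((2*P)) = (2*P)*(1/(2*P)) = 1)
(c(x(5), -14) - 13*(-9))*36 = ((-14 - 1*1) - 13*(-9))*36 = ((-14 - 1) - 1*(-117))*36 = (-15 + 117)*36 = 102*36 = 3672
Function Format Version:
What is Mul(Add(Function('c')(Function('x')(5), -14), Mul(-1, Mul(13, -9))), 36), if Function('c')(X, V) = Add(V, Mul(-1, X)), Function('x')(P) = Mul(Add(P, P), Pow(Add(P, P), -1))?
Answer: 3672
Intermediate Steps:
Function('x')(P) = 1 (Function('x')(P) = Mul(Mul(2, P), Pow(Mul(2, P), -1)) = Mul(Mul(2, P), Mul(Rational(1, 2), Pow(P, -1))) = 1)
Mul(Add(Function('c')(Function('x')(5), -14), Mul(-1, Mul(13, -9))), 36) = Mul(Add(Add(-14, Mul(-1, 1)), Mul(-1, Mul(13, -9))), 36) = Mul(Add(Add(-14, -1), Mul(-1, -117)), 36) = Mul(Add(-15, 117), 36) = Mul(102, 36) = 3672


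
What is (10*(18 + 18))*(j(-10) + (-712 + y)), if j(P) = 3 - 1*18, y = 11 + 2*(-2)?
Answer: -259200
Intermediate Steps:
y = 7 (y = 11 - 4 = 7)
j(P) = -15 (j(P) = 3 - 18 = -15)
(10*(18 + 18))*(j(-10) + (-712 + y)) = (10*(18 + 18))*(-15 + (-712 + 7)) = (10*36)*(-15 - 705) = 360*(-720) = -259200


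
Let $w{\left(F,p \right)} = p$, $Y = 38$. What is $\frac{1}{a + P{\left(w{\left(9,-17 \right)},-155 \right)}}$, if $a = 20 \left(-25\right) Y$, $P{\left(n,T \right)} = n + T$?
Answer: $- \frac{1}{19172} \approx -5.2159 \cdot 10^{-5}$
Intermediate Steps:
$P{\left(n,T \right)} = T + n$
$a = -19000$ ($a = 20 \left(-25\right) 38 = \left(-500\right) 38 = -19000$)
$\frac{1}{a + P{\left(w{\left(9,-17 \right)},-155 \right)}} = \frac{1}{-19000 - 172} = \frac{1}{-19172} = - \frac{1}{19172}$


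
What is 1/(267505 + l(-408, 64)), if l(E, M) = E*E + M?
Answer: 1/434033 ≈ 2.3040e-6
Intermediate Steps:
l(E, M) = M + E² (l(E, M) = E² + M = M + E²)
1/(267505 + l(-408, 64)) = 1/(267505 + (64 + (-408)²)) = 1/(267505 + (64 + 166464)) = 1/(267505 + 166528) = 1/434033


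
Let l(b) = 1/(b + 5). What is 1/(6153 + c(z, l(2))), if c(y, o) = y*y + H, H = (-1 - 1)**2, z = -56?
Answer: 1/9293 ≈ 0.00010761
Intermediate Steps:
l(b) = 1/(5 + b)
H = 4 (H = (-2)**2 = 4)
c(y, o) = 4 + y**2 (c(y, o) = y*y + 4 = y**2 + 4 = 4 + y**2)
1/(6153 + c(z, l(2))) = 1/(6153 + (4 + (-56)**2)) = 1/(6153 + (4 + 3136)) = 1/(6153 + 3140) = 1/9293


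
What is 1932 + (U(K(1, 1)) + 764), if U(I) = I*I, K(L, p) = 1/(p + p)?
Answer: 10785/4 ≈ 2696.3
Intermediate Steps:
K(L, p) = 1/(2*p)
U(I) = I²
1932 + (U(K(1, 1)) + 764) = 1932 + (((½)/1)² + 764) = 1932 + (((½)*1)² + 764) = 1932 + ((½)² + 764) = 1932 + (¼ + 764) = 1932 + 3057/4 = 10785/4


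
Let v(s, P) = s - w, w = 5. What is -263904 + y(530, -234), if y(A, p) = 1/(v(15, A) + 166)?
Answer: -46447103/176 ≈ -2.6390e+5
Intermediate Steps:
v(s, P) = -5 + s (v(s, P) = s - 1*5 = s - 5 = -5 + s)
y(A, p) = 1/176 (y(A, p) = 1/((-5 + 15) + 166) = 1/(10 + 166) = 1/176)
-263904 + y(530, -234) = -263904 + 1/176 = -46447103/176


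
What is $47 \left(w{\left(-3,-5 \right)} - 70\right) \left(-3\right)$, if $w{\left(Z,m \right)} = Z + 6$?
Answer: $9447$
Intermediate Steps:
$w{\left(Z,m \right)} = 6 + Z$
$47 \left(w{\left(-3,-5 \right)} - 70\right) \left(-3\right) = 47 \left(\left(6 - 3\right) - 70\right) \left(-3\right) = 47 \left(3 - 70\right) \left(-3\right) = 47 \left(-67\right) \left(-3\right) = \left(-3149\right) \left(-3\right) = 9447$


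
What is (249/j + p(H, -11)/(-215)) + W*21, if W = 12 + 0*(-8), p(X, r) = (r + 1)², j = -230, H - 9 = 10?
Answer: 2476973/9890 ≈ 250.45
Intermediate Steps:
H = 19 (H = 9 + 10 = 19)
p(X, r) = (1 + r)²
W = 12 (W = 12 + 0 = 12)
(249/j + p(H, -11)/(-215)) + W*21 = (249/(-230) + (1 - 11)²/(-215)) + 12*21 = (249*(-1/230) + (-10)²*(-1/215)) + 252 = (-249/230 + 100*(-1/215)) + 252 = (-249/230 - 20/43) + 252 = -15307/9890 + 252 = 2476973/9890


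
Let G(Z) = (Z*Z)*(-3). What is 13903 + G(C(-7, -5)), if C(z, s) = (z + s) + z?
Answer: 12820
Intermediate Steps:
C(z, s) = s + 2*z (C(z, s) = (s + z) + z = s + 2*z)
G(Z) = -3*Z² (G(Z) = Z²*(-3) = -3*Z²)
13903 + G(C(-7, -5)) = 13903 - 3*(-5 + 2*(-7))² = 13903 - 3*(-5 - 14)² = 13903 - 3*(-19)² = 13903 - 3*361 = 13903 - 1083 = 12820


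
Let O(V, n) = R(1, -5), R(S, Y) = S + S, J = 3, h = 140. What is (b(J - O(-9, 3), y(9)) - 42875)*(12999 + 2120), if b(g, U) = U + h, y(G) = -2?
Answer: -646140703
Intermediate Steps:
R(S, Y) = 2*S
O(V, n) = 2 (O(V, n) = 2*1 = 2)
b(g, U) = 140 + U (b(g, U) = U + 140 = 140 + U)
(b(J - O(-9, 3), y(9)) - 42875)*(12999 + 2120) = ((140 - 2) - 42875)*(12999 + 2120) = (138 - 42875)*15119 = -42737*15119 = -646140703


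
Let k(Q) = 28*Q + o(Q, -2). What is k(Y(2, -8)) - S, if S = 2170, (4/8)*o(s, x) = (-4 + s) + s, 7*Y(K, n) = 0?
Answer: -2178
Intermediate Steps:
Y(K, n) = 0 (Y(K, n) = (1/7)*0 = 0)
o(s, x) = -8 + 4*s (o(s, x) = 2*((-4 + s) + s) = 2*(-4 + 2*s) = -8 + 4*s)
k(Q) = -8 + 32*Q (k(Q) = 28*Q + (-8 + 4*Q) = -8 + 32*Q)
k(Y(2, -8)) - S = (-8 + 32*0) - 1*2170 = (-8 + 0) - 2170 = -8 - 2170 = -2178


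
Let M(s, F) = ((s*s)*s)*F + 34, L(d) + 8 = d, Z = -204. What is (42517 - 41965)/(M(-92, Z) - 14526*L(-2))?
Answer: 276/79498823 ≈ 3.4717e-6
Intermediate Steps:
L(d) = -8 + d
M(s, F) = 34 + F*s³ (M(s, F) = (s²*s)*F + 34 = s³*F + 34 = F*s³ + 34 = 34 + F*s³)
(42517 - 41965)/(M(-92, Z) - 14526*L(-2)) = (42517 - 41965)/((34 - 204*(-92)³) - 14526*(-8 - 2)) = 552/((34 - 204*(-778688)) - 14526*(-10)) = 552/((34 + 158852352) + 145260) = 552/(158852386 + 145260) = 552/158997646 = 552*(1/158997646) = 276/79498823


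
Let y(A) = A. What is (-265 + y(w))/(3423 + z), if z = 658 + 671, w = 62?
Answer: -203/4752 ≈ -0.042719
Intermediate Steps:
z = 1329
(-265 + y(w))/(3423 + z) = (-265 + 62)/(3423 + 1329) = -203/4752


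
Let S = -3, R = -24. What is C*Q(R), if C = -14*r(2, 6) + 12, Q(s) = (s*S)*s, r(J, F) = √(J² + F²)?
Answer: -20736 + 48384*√10 ≈ 1.3227e+5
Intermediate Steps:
r(J, F) = √(F² + J²)
Q(s) = -3*s² (Q(s) = (s*(-3))*s = (-3*s)*s = -3*s²)
C = 12 - 28*√10 (C = -14*√(6² + 2²) + 12 = -14*√(36 + 4) + 12 = -28*√10 + 12 = 12 - 28*√10 ≈ -76.544)
C*Q(R) = (12 - 28*√10)*(-3*(-24)²) = (12 - 28*√10)*(-3*576) = (12 - 28*√10)*(-1728) = -20736 + 48384*√10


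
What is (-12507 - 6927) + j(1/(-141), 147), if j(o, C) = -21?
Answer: -19455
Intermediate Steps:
(-12507 - 6927) + j(1/(-141), 147) = (-12507 - 6927) - 21 = -19434 - 21 = -19455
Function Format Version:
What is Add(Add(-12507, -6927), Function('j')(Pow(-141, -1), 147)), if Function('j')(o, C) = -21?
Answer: -19455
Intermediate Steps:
Add(Add(-12507, -6927), Function('j')(Pow(-141, -1), 147)) = Add(Add(-12507, -6927), -21) = Add(-19434, -21) = -19455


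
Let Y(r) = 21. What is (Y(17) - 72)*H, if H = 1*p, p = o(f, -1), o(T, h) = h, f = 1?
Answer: 51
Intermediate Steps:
p = -1
H = -1 (H = 1*(-1) = -1)
(Y(17) - 72)*H = (21 - 72)*(-1) = -51*(-1) = 51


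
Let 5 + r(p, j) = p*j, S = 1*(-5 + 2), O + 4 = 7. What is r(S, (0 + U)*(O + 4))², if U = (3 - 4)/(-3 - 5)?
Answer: 3721/64 ≈ 58.141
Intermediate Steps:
U = ⅛ (U = -1/(-8) = -1*(-⅛) = ⅛ ≈ 0.12500)
O = 3 (O = -4 + 7 = 3)
S = -3 (S = 1*(-3) = -3)
r(p, j) = -5 + j*p (r(p, j) = -5 + p*j = -5 + j*p)
r(S, (0 + U)*(O + 4))² = (-5 + ((0 + ⅛)*(3 + 4))*(-3))² = (-5 + ((⅛)*7)*(-3))² = (-5 + (7/8)*(-3))² = (-5 - 21/8)² = (-61/8)² = 3721/64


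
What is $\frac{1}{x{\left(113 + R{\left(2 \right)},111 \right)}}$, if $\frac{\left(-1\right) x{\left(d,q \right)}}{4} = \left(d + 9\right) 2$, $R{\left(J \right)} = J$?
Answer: $- \frac{1}{992} \approx -0.0010081$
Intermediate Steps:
$x{\left(d,q \right)} = -72 - 8 d$ ($x{\left(d,q \right)} = - 4 \left(d + 9\right) 2 = - 4 \left(9 + d\right) 2 = - 4 \left(18 + 2 d\right) = -72 - 8 d$)
$\frac{1}{x{\left(113 + R{\left(2 \right)},111 \right)}} = \frac{1}{-72 - 8 \left(113 + 2\right)} = \frac{1}{-72 - 920} = \frac{1}{-992} = - \frac{1}{992}$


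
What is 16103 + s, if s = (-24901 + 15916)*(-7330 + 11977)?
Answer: -41737192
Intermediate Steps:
s = -41753295 (s = -8985*4647 = -41753295)
16103 + s = 16103 - 41753295 = -41737192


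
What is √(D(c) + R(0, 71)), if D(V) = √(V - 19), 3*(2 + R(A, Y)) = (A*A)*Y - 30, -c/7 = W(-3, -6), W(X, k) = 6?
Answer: √(-12 + I*√61) ≈ 1.0765 + 3.6275*I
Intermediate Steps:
c = -42 (c = -7*6 = -42)
R(A, Y) = -12 + Y*A²/3 (R(A, Y) = -2 + ((A*A)*Y - 30)/3 = -2 + (A²*Y - 30)/3 = -2 + (Y*A² - 30)/3 = -2 + (-30 + Y*A²)/3 = -2 + (-10 + Y*A²/3) = -12 + Y*A²/3)
D(V) = √(-19 + V)
√(D(c) + R(0, 71)) = √(√(-19 - 42) + (-12 + (⅓)*71*0²)) = √(√(-61) + (-12 + (⅓)*71*0)) = √(I*√61 + (-12 + 0)) = √(I*√61 - 12) = √(-12 + I*√61)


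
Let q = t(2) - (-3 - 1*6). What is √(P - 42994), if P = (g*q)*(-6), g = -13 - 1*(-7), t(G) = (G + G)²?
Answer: I*√42094 ≈ 205.17*I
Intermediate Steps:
t(G) = 4*G² (t(G) = (2*G)² = 4*G²)
g = -6 (g = -13 + 7 = -6)
q = 25 (q = 4*2² - (-3 - 1*6) = 4*4 - (-3 - 6) = 16 - 1*(-9) = 16 + 9 = 25)
P = 900 (P = -6*25*(-6) = -150*(-6) = 900)
√(P - 42994) = √(900 - 42994) = √(-42094) = I*√42094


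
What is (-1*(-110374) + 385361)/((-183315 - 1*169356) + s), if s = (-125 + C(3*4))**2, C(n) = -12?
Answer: -495735/333902 ≈ -1.4847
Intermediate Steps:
s = 18769 (s = (-125 - 12)**2 = (-137)**2 = 18769)
(-1*(-110374) + 385361)/((-183315 - 1*169356) + s) = (-1*(-110374) + 385361)/((-183315 - 1*169356) + 18769) = (110374 + 385361)/((-183315 - 169356) + 18769) = 495735/(-352671 + 18769) = 495735/(-333902) = 495735*(-1/333902) = -495735/333902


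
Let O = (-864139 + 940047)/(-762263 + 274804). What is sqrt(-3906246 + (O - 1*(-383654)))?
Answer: 2*I*sqrt(4270536899532219)/69637 ≈ 1876.9*I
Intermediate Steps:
O = -10844/69637 (O = 75908/(-487459) = 75908*(-1/487459) = -10844/69637 ≈ -0.15572)
sqrt(-3906246 + (O - 1*(-383654))) = sqrt(-3906246 + (-10844/69637 - 1*(-383654))) = sqrt(-3906246 + (-10844/69637 + 383654)) = sqrt(-3906246 + 26716502754/69637) = sqrt(-245302749948/69637) = 2*I*sqrt(4270536899532219)/69637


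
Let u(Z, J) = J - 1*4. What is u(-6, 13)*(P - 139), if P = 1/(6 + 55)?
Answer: -76302/61 ≈ -1250.9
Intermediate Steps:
u(Z, J) = -4 + J (u(Z, J) = J - 4 = -4 + J)
P = 1/61 ≈ 0.016393
u(-6, 13)*(P - 139) = (-4 + 13)*(1/61 - 139) = 9*(-8478/61) = -76302/61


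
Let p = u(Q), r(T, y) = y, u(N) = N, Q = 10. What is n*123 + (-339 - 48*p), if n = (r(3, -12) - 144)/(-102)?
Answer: -10725/17 ≈ -630.88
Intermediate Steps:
p = 10
n = 26/17 (n = (-12 - 144)/(-102) = -156*(-1/102) = 26/17 ≈ 1.5294)
n*123 + (-339 - 48*p) = (26/17)*123 + (-339 - 48*10) = 3198/17 + (-339 - 480) = 3198/17 - 819 = -10725/17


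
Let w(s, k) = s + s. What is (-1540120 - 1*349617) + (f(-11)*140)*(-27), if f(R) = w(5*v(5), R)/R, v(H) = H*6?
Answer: -19653107/11 ≈ -1.7866e+6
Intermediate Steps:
v(H) = 6*H
w(s, k) = 2*s
f(R) = 300/R (f(R) = (2*(5*(6*5)))/R = (2*(5*30))/R = (2*150)/R = 300/R)
(-1540120 - 1*349617) + (f(-11)*140)*(-27) = (-1540120 - 1*349617) + ((300/(-11))*140)*(-27) = (-1540120 - 349617) + ((300*(-1/11))*140)*(-27) = -1889737 - 300/11*140*(-27) = -1889737 - 42000/11*(-27) = -1889737 + 1134000/11 = -19653107/11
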